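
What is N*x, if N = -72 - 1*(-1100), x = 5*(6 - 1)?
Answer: 25700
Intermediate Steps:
x = 25 (x = 5*5 = 25)
N = 1028 (N = -72 + 1100 = 1028)
N*x = 1028*25 = 25700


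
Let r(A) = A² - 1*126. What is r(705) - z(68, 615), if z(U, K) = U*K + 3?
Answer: 455076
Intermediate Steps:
r(A) = -126 + A² (r(A) = A² - 126 = -126 + A²)
z(U, K) = 3 + K*U (z(U, K) = K*U + 3 = 3 + K*U)
r(705) - z(68, 615) = (-126 + 705²) - (3 + 615*68) = (-126 + 497025) - (3 + 41820) = 496899 - 1*41823 = 496899 - 41823 = 455076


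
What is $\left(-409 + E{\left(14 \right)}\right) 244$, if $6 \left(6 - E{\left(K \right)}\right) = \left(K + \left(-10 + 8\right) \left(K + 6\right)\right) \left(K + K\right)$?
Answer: $- \frac{206180}{3} \approx -68727.0$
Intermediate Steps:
$E{\left(K \right)} = 6 - \frac{K \left(-12 - K\right)}{3}$ ($E{\left(K \right)} = 6 - \frac{\left(K + \left(-10 + 8\right) \left(K + 6\right)\right) \left(K + K\right)}{6} = 6 - \frac{\left(K - 2 \left(6 + K\right)\right) 2 K}{6} = 6 - \frac{\left(K - \left(12 + 2 K\right)\right) 2 K}{6} = 6 - \frac{\left(-12 - K\right) 2 K}{6} = 6 - \frac{2 K \left(-12 - K\right)}{6} = 6 - \frac{K \left(-12 - K\right)}{3}$)
$\left(-409 + E{\left(14 \right)}\right) 244 = \left(-409 + \left(6 + 4 \cdot 14 + \frac{14^{2}}{3}\right)\right) 244 = \left(-409 + \left(6 + 56 + \frac{1}{3} \cdot 196\right)\right) 244 = \left(-409 + \left(6 + 56 + \frac{196}{3}\right)\right) 244 = \left(-409 + \frac{382}{3}\right) 244 = \left(- \frac{845}{3}\right) 244 = - \frac{206180}{3}$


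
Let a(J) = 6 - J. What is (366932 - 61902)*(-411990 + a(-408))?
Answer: -125543027280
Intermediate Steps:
(366932 - 61902)*(-411990 + a(-408)) = (366932 - 61902)*(-411990 + (6 - 1*(-408))) = 305030*(-411990 + (6 + 408)) = 305030*(-411990 + 414) = 305030*(-411576) = -125543027280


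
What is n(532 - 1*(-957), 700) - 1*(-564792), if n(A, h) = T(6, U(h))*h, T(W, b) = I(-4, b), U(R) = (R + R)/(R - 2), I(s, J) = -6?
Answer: 560592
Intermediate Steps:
U(R) = 2*R/(-2 + R) (U(R) = (2*R)/(-2 + R) = 2*R/(-2 + R))
T(W, b) = -6
n(A, h) = -6*h
n(532 - 1*(-957), 700) - 1*(-564792) = -6*700 - 1*(-564792) = -4200 + 564792 = 560592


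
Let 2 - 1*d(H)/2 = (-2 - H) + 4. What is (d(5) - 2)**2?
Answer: 64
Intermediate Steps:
d(H) = 2*H (d(H) = 4 - 2*((-2 - H) + 4) = 4 - 2*(2 - H) = 4 + (-4 + 2*H) = 2*H)
(d(5) - 2)**2 = (2*5 - 2)**2 = (10 - 2)**2 = 8**2 = 64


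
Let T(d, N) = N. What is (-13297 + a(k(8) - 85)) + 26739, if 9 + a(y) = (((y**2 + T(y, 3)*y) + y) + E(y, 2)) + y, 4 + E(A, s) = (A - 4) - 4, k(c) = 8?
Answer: 18888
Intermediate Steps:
E(A, s) = -12 + A (E(A, s) = -4 + ((A - 4) - 4) = -4 + ((-4 + A) - 4) = -4 + (-8 + A) = -12 + A)
a(y) = -21 + y**2 + 6*y (a(y) = -9 + ((((y**2 + 3*y) + y) + (-12 + y)) + y) = -9 + (((y**2 + 4*y) + (-12 + y)) + y) = -9 + ((-12 + y**2 + 5*y) + y) = -9 + (-12 + y**2 + 6*y) = -21 + y**2 + 6*y)
(-13297 + a(k(8) - 85)) + 26739 = (-13297 + (-21 + (8 - 85)**2 + 6*(8 - 85))) + 26739 = (-13297 + (-21 + (-77)**2 + 6*(-77))) + 26739 = (-13297 + (-21 + 5929 - 462)) + 26739 = (-13297 + 5446) + 26739 = -7851 + 26739 = 18888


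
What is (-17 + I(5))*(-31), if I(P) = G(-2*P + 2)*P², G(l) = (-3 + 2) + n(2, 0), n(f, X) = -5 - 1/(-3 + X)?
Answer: 14756/3 ≈ 4918.7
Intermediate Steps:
G(l) = -17/3 (G(l) = (-3 + 2) + (14 - 5*0)/(-3 + 0) = -1 + (14 + 0)/(-3) = -1 - ⅓*14 = -1 - 14/3 = -17/3)
I(P) = -17*P²/3
(-17 + I(5))*(-31) = (-17 - 17/3*5²)*(-31) = (-17 - 17/3*25)*(-31) = (-17 - 425/3)*(-31) = -476/3*(-31) = 14756/3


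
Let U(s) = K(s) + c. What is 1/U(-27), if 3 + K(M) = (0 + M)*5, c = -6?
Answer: -1/144 ≈ -0.0069444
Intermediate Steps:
K(M) = -3 + 5*M (K(M) = -3 + (0 + M)*5 = -3 + M*5 = -3 + 5*M)
U(s) = -9 + 5*s (U(s) = (-3 + 5*s) - 6 = -9 + 5*s)
1/U(-27) = 1/(-9 + 5*(-27)) = 1/(-9 - 135) = 1/(-144) = -1/144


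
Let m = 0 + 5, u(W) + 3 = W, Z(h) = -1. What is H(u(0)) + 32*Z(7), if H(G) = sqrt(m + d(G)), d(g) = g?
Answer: -32 + sqrt(2) ≈ -30.586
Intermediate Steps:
u(W) = -3 + W
m = 5
H(G) = sqrt(5 + G)
H(u(0)) + 32*Z(7) = sqrt(5 + (-3 + 0)) + 32*(-1) = sqrt(5 - 3) - 32 = sqrt(2) - 32 = -32 + sqrt(2)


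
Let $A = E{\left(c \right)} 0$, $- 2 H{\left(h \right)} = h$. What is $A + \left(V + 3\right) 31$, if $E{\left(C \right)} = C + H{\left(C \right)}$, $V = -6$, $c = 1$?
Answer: $-93$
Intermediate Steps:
$H{\left(h \right)} = - \frac{h}{2}$
$E{\left(C \right)} = \frac{C}{2}$ ($E{\left(C \right)} = C - \frac{C}{2} = \frac{C}{2}$)
$A = 0$ ($A = \frac{1}{2} \cdot 1 \cdot 0 = \frac{1}{2} \cdot 0 = 0$)
$A + \left(V + 3\right) 31 = 0 + \left(-6 + 3\right) 31 = 0 - 93 = -93$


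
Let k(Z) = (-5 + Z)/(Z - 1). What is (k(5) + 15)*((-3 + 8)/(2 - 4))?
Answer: -75/2 ≈ -37.500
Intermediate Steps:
k(Z) = (-5 + Z)/(-1 + Z)
(k(5) + 15)*((-3 + 8)/(2 - 4)) = ((-5 + 5)/(-1 + 5) + 15)*((-3 + 8)/(2 - 4)) = (0/4 + 15)*(5/(-2)) = ((1/4)*0 + 15)*(5*(-1/2)) = (0 + 15)*(-5/2) = 15*(-5/2) = -75/2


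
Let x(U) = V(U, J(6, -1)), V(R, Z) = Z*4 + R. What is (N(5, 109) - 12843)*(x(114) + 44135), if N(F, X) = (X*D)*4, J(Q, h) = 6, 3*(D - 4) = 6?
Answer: -452779971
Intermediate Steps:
D = 6 (D = 4 + (1/3)*6 = 4 + 2 = 6)
N(F, X) = 24*X (N(F, X) = (X*6)*4 = (6*X)*4 = 24*X)
V(R, Z) = R + 4*Z (V(R, Z) = 4*Z + R = R + 4*Z)
x(U) = 24 + U (x(U) = U + 4*6 = U + 24 = 24 + U)
(N(5, 109) - 12843)*(x(114) + 44135) = (24*109 - 12843)*((24 + 114) + 44135) = (2616 - 12843)*(138 + 44135) = -10227*44273 = -452779971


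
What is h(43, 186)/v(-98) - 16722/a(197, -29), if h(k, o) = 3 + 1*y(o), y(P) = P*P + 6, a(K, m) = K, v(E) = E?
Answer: -8455941/19306 ≈ -438.00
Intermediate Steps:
y(P) = 6 + P² (y(P) = P² + 6 = 6 + P²)
h(k, o) = 9 + o² (h(k, o) = 3 + 1*(6 + o²) = 3 + (6 + o²) = 9 + o²)
h(43, 186)/v(-98) - 16722/a(197, -29) = (9 + 186²)/(-98) - 16722/197 = (9 + 34596)*(-1/98) - 16722*1/197 = 34605*(-1/98) - 16722/197 = -34605/98 - 16722/197 = -8455941/19306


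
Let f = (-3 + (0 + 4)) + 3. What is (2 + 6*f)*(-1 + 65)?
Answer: 1664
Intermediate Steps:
f = 4 (f = (-3 + 4) + 3 = 1 + 3 = 4)
(2 + 6*f)*(-1 + 65) = (2 + 6*4)*(-1 + 65) = (2 + 24)*64 = 26*64 = 1664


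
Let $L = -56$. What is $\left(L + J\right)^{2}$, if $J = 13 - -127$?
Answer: $7056$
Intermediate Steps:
$J = 140$ ($J = 13 + 127 = 140$)
$\left(L + J\right)^{2} = \left(-56 + 140\right)^{2} = 84^{2} = 7056$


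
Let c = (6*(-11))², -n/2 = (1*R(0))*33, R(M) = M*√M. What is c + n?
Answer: 4356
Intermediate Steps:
R(M) = M^(3/2)
n = 0 (n = -2*1*0^(3/2)*33 = -2*1*0*33 = -0*33 = -2*0 = 0)
c = 4356 (c = (-66)² = 4356)
c + n = 4356 + 0 = 4356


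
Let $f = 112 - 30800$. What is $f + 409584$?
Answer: $378896$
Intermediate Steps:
$f = -30688$ ($f = 112 - 30800 = -30688$)
$f + 409584 = -30688 + 409584 = 378896$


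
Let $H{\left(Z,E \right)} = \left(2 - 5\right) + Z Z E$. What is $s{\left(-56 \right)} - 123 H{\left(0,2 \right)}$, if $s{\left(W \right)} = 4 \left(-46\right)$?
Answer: $185$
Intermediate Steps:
$s{\left(W \right)} = -184$
$H{\left(Z,E \right)} = -3 + E Z^{2}$ ($H{\left(Z,E \right)} = -3 + Z^{2} E = -3 + E Z^{2}$)
$s{\left(-56 \right)} - 123 H{\left(0,2 \right)} = -184 - 123 \left(-3 + 2 \cdot 0^{2}\right) = -184 - 123 \left(-3 + 2 \cdot 0\right) = -184 - 123 \left(-3 + 0\right) = -184 - -369 = -184 + 369 = 185$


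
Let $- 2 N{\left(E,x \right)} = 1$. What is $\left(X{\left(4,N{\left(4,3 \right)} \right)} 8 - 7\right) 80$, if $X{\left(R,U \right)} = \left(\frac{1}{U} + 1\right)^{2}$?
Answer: $80$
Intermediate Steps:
$N{\left(E,x \right)} = - \frac{1}{2}$ ($N{\left(E,x \right)} = \left(- \frac{1}{2}\right) 1 = - \frac{1}{2}$)
$X{\left(R,U \right)} = \left(1 + \frac{1}{U}\right)^{2}$
$\left(X{\left(4,N{\left(4,3 \right)} \right)} 8 - 7\right) 80 = \left(\frac{\left(1 - \frac{1}{2}\right)^{2}}{\frac{1}{4}} \cdot 8 - 7\right) 80 = \left(\frac{4}{4} \cdot 8 - 7\right) 80 = \left(4 \cdot \frac{1}{4} \cdot 8 - 7\right) 80 = \left(1 \cdot 8 - 7\right) 80 = \left(8 - 7\right) 80 = 1 \cdot 80 = 80$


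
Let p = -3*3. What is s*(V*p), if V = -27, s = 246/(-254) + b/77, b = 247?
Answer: 5321214/9779 ≈ 544.15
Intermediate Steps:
p = -9
s = 21898/9779 (s = 246/(-254) + 247/77 = 246*(-1/254) + 247*(1/77) = -123/127 + 247/77 = 21898/9779 ≈ 2.2393)
s*(V*p) = 21898*(-27*(-9))/9779 = (21898/9779)*243 = 5321214/9779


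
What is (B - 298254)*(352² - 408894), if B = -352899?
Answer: 185572093470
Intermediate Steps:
(B - 298254)*(352² - 408894) = (-352899 - 298254)*(352² - 408894) = -651153*(123904 - 408894) = -651153*(-284990) = 185572093470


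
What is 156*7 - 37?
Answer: 1055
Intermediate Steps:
156*7 - 37 = 1092 - 37 = 1055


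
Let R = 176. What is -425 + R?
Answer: -249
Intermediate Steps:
-425 + R = -425 + 176 = -249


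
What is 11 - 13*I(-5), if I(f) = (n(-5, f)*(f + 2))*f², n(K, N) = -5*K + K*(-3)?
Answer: 39011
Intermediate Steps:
n(K, N) = -8*K (n(K, N) = -5*K - 3*K = -8*K)
I(f) = f²*(80 + 40*f) (I(f) = ((-8*(-5))*(f + 2))*f² = (40*(2 + f))*f² = (80 + 40*f)*f² = f²*(80 + 40*f))
11 - 13*I(-5) = 11 - 520*(-5)²*(2 - 5) = 11 - 520*25*(-3) = 11 - 13*(-3000) = 11 + 39000 = 39011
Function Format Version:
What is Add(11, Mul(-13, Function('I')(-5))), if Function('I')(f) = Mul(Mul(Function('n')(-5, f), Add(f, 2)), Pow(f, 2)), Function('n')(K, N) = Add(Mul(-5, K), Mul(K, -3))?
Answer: 39011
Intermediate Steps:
Function('n')(K, N) = Mul(-8, K) (Function('n')(K, N) = Add(Mul(-5, K), Mul(-3, K)) = Mul(-8, K))
Function('I')(f) = Mul(Pow(f, 2), Add(80, Mul(40, f))) (Function('I')(f) = Mul(Mul(Mul(-8, -5), Add(f, 2)), Pow(f, 2)) = Mul(Mul(40, Add(2, f)), Pow(f, 2)) = Mul(Add(80, Mul(40, f)), Pow(f, 2)) = Mul(Pow(f, 2), Add(80, Mul(40, f))))
Add(11, Mul(-13, Function('I')(-5))) = Add(11, Mul(-13, Mul(40, Pow(-5, 2), Add(2, -5)))) = Add(11, Mul(-13, Mul(40, 25, -3))) = Add(11, Mul(-13, -3000)) = Add(11, 39000) = 39011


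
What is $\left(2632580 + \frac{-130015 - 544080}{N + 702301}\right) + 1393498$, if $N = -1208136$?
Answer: $\frac{407306367845}{101167} \approx 4.0261 \cdot 10^{6}$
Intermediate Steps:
$\left(2632580 + \frac{-130015 - 544080}{N + 702301}\right) + 1393498 = \left(2632580 + \frac{-130015 - 544080}{-1208136 + 702301}\right) + 1393498 = \left(2632580 - \frac{674095}{-505835}\right) + 1393498 = \left(2632580 - - \frac{134819}{101167}\right) + 1393498 = \left(2632580 + \frac{134819}{101167}\right) + 1393498 = \frac{266330355679}{101167} + 1393498 = \frac{407306367845}{101167}$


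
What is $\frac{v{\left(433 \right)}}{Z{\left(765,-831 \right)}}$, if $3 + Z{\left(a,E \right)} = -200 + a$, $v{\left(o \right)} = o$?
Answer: $\frac{433}{562} \approx 0.77046$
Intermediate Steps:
$Z{\left(a,E \right)} = -203 + a$ ($Z{\left(a,E \right)} = -3 + \left(-200 + a\right) = -203 + a$)
$\frac{v{\left(433 \right)}}{Z{\left(765,-831 \right)}} = \frac{433}{-203 + 765} = \frac{433}{562}$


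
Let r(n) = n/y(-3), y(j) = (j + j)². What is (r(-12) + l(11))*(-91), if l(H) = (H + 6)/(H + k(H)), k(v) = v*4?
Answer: 364/165 ≈ 2.2061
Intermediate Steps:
k(v) = 4*v
y(j) = 4*j² (y(j) = (2*j)² = 4*j²)
r(n) = n/36 (r(n) = n/((4*(-3)²)) = n/((4*9)) = n/36)
l(H) = (6 + H)/(5*H) (l(H) = (H + 6)/(H + 4*H) = (6 + H)/((5*H)) = (6 + H)*(1/(5*H)) = (6 + H)/(5*H))
(r(-12) + l(11))*(-91) = ((1/36)*(-12) + (⅕)*(6 + 11)/11)*(-91) = (-⅓ + (⅕)*(1/11)*17)*(-91) = (-⅓ + 17/55)*(-91) = -4/165*(-91) = 364/165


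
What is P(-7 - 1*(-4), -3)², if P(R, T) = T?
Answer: 9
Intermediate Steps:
P(-7 - 1*(-4), -3)² = (-3)² = 9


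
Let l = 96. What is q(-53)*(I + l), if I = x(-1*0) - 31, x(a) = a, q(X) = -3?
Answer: -195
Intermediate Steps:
I = -31 (I = -1*0 - 31 = 0 - 31 = -31)
q(-53)*(I + l) = -3*(-31 + 96) = -3*65 = -195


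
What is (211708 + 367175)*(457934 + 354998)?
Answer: 470592514956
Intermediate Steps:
(211708 + 367175)*(457934 + 354998) = 578883*812932 = 470592514956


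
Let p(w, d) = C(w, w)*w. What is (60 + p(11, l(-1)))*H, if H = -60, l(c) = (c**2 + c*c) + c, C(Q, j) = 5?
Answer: -6900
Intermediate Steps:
l(c) = c + 2*c**2 (l(c) = (c**2 + c**2) + c = 2*c**2 + c = c + 2*c**2)
p(w, d) = 5*w
(60 + p(11, l(-1)))*H = (60 + 5*11)*(-60) = (60 + 55)*(-60) = 115*(-60) = -6900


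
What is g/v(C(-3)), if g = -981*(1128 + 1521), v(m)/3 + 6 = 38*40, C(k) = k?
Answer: -866223/1514 ≈ -572.14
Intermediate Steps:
v(m) = 4542 (v(m) = -18 + 3*(38*40) = -18 + 3*1520 = -18 + 4560 = 4542)
g = -2598669 (g = -981*2649 = -2598669)
g/v(C(-3)) = -2598669/4542 = -2598669*1/4542 = -866223/1514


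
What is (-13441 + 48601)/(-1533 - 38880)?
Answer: -11720/13471 ≈ -0.87002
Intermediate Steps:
(-13441 + 48601)/(-1533 - 38880) = 35160/(-40413) = 35160*(-1/40413) = -11720/13471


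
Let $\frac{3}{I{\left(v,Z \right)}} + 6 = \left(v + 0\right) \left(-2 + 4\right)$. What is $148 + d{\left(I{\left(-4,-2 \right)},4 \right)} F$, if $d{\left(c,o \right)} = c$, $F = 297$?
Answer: $\frac{1181}{14} \approx 84.357$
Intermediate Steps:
$I{\left(v,Z \right)} = \frac{3}{-6 + 2 v}$ ($I{\left(v,Z \right)} = \frac{3}{-6 + \left(v + 0\right) \left(-2 + 4\right)} = \frac{3}{-6 + v 2} = \frac{3}{-6 + 2 v}$)
$148 + d{\left(I{\left(-4,-2 \right)},4 \right)} F = 148 + \frac{3}{2 \left(-3 - 4\right)} 297 = 148 + \frac{3}{2 \left(-7\right)} 297 = 148 + \frac{3}{2} \left(- \frac{1}{7}\right) 297 = 148 - \frac{891}{14} = \frac{1181}{14}$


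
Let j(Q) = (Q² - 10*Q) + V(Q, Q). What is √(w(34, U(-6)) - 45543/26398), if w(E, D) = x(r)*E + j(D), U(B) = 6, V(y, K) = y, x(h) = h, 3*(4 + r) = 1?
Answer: I*√905581251762/79194 ≈ 12.016*I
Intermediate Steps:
r = -11/3 (r = -4 + (⅓)*1 = -4 + ⅓ = -11/3 ≈ -3.6667)
j(Q) = Q² - 9*Q (j(Q) = (Q² - 10*Q) + Q = Q² - 9*Q)
w(E, D) = -11*E/3 + D*(-9 + D)
√(w(34, U(-6)) - 45543/26398) = √((6² - 9*6 - 11/3*34) - 45543/26398) = √((36 - 54 - 374/3) - 45543*1/26398) = √(-428/3 - 45543/26398) = √(-11434973/79194) = I*√905581251762/79194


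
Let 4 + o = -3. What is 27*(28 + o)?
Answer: 567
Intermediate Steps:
o = -7 (o = -4 - 3 = -7)
27*(28 + o) = 27*(28 - 7) = 27*21 = 567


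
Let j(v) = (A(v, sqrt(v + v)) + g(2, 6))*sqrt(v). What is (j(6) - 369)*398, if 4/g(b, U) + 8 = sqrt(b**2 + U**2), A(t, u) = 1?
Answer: -146862 - 796*sqrt(15)/3 - 398*sqrt(6)/3 ≈ -1.4821e+5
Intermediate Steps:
g(b, U) = 4/(-8 + sqrt(U**2 + b**2)) (g(b, U) = 4/(-8 + sqrt(b**2 + U**2)) = 4/(-8 + sqrt(U**2 + b**2)))
j(v) = sqrt(v)*(1 + 4/(-8 + 2*sqrt(10))) (j(v) = (1 + 4/(-8 + sqrt(6**2 + 2**2)))*sqrt(v) = (1 + 4/(-8 + sqrt(36 + 4)))*sqrt(v) = (1 + 4/(-8 + sqrt(40)))*sqrt(v) = (1 + 4/(-8 + 2*sqrt(10)))*sqrt(v) = sqrt(v)*(1 + 4/(-8 + 2*sqrt(10))))
(j(6) - 369)*398 = ((-sqrt(6)/3 - sqrt(10)*sqrt(6)/3) - 369)*398 = ((-sqrt(6)/3 - 2*sqrt(15)/3) - 369)*398 = ((-2*sqrt(15)/3 - sqrt(6)/3) - 369)*398 = (-369 - 2*sqrt(15)/3 - sqrt(6)/3)*398 = -146862 - 796*sqrt(15)/3 - 398*sqrt(6)/3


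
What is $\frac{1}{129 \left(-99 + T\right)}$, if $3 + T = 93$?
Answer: $- \frac{1}{1161} \approx -0.00086133$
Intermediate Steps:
$T = 90$ ($T = -3 + 93 = 90$)
$\frac{1}{129 \left(-99 + T\right)} = \frac{1}{129 \left(-99 + 90\right)} = \frac{1}{129 \left(-9\right)} = \frac{1}{-1161} = - \frac{1}{1161}$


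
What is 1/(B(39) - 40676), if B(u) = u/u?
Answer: -1/40675 ≈ -2.4585e-5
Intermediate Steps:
B(u) = 1
1/(B(39) - 40676) = 1/(1 - 40676) = 1/(-40675) = -1/40675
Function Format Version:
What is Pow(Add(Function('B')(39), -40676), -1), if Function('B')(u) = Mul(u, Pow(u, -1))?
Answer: Rational(-1, 40675) ≈ -2.4585e-5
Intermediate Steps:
Function('B')(u) = 1
Pow(Add(Function('B')(39), -40676), -1) = Pow(Add(1, -40676), -1) = Pow(-40675, -1) = Rational(-1, 40675)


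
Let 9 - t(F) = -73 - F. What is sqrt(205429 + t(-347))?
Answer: 6*sqrt(5699) ≈ 452.95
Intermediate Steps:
t(F) = 82 + F (t(F) = 9 - (-73 - F) = 9 + (73 + F) = 82 + F)
sqrt(205429 + t(-347)) = sqrt(205429 + (82 - 347)) = sqrt(205429 - 265) = sqrt(205164) = 6*sqrt(5699)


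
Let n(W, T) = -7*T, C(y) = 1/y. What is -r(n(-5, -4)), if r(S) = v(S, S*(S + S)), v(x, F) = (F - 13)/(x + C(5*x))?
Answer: -217700/3921 ≈ -55.522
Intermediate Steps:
v(x, F) = (-13 + F)/(x + 1/(5*x)) (v(x, F) = (F - 13)/(x + 1/(5*x)) = (-13 + F)/(x + 1/(5*x)))
r(S) = 5*S*(-13 + 2*S**2)/(1 + 5*S**2) (r(S) = 5*S*(-13 + S*(S + S))/(1 + 5*S**2) = 5*S*(-13 + S*(2*S))/(1 + 5*S**2) = 5*S*(-13 + 2*S**2)/(1 + 5*S**2))
-r(n(-5, -4)) = -(-(-455)*(-4) + 10*(-7*(-4))**3)/(1 + 5*(-7*(-4))**2) = -(-65*28 + 10*28**3)/(1 + 5*28**2) = -(-1820 + 10*21952)/(1 + 5*784) = -(-1820 + 219520)/(1 + 3920) = -217700/3921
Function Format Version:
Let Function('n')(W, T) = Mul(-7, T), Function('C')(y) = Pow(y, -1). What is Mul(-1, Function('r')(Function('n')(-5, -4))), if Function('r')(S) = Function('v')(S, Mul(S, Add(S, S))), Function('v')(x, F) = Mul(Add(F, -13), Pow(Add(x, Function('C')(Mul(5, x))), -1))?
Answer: Rational(-217700, 3921) ≈ -55.522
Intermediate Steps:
Function('v')(x, F) = Mul(Pow(Add(x, Mul(Rational(1, 5), Pow(x, -1))), -1), Add(-13, F)) (Function('v')(x, F) = Mul(Add(F, -13), Pow(Add(x, Pow(Mul(5, x), -1)), -1)) = Mul(Add(-13, F), Pow(Add(x, Mul(Rational(1, 5), Pow(x, -1))), -1)) = Mul(Pow(Add(x, Mul(Rational(1, 5), Pow(x, -1))), -1), Add(-13, F)))
Function('r')(S) = Mul(5, S, Pow(Add(1, Mul(5, Pow(S, 2))), -1), Add(-13, Mul(2, Pow(S, 2)))) (Function('r')(S) = Mul(5, S, Pow(Add(1, Mul(5, Pow(S, 2))), -1), Add(-13, Mul(S, Add(S, S)))) = Mul(5, S, Pow(Add(1, Mul(5, Pow(S, 2))), -1), Add(-13, Mul(S, Mul(2, S)))) = Mul(5, S, Pow(Add(1, Mul(5, Pow(S, 2))), -1), Add(-13, Mul(2, Pow(S, 2)))))
Mul(-1, Function('r')(Function('n')(-5, -4))) = Mul(-1, Mul(Pow(Add(1, Mul(5, Pow(Mul(-7, -4), 2))), -1), Add(Mul(-65, Mul(-7, -4)), Mul(10, Pow(Mul(-7, -4), 3))))) = Mul(-1, Mul(Pow(Add(1, Mul(5, Pow(28, 2))), -1), Add(Mul(-65, 28), Mul(10, Pow(28, 3))))) = Mul(-1, Mul(Pow(Add(1, Mul(5, 784)), -1), Add(-1820, Mul(10, 21952)))) = Mul(-1, Mul(Pow(Add(1, 3920), -1), Add(-1820, 219520))) = Mul(-1, Mul(Pow(3921, -1), 217700)) = Mul(-1, Mul(Rational(1, 3921), 217700)) = Mul(-1, Rational(217700, 3921)) = Rational(-217700, 3921)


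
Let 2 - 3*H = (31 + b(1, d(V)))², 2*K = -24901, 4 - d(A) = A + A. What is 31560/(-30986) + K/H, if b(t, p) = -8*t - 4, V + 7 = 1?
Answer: 1146043539/11123974 ≈ 103.02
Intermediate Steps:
V = -6 (V = -7 + 1 = -6)
d(A) = 4 - 2*A (d(A) = 4 - (A + A) = 4 - 2*A)
b(t, p) = -4 - 8*t
K = -24901/2 (K = (½)*(-24901) = -24901/2 ≈ -12451.)
H = -359/3 (H = ⅔ - (31 + (-4 - 8*1))²/3 = ⅔ - (31 + (-4 - 8))²/3 = ⅔ - (31 - 12)²/3 = ⅔ - ⅓*19² = ⅔ - ⅓*361 = ⅔ - 361/3 = -359/3 ≈ -119.67)
31560/(-30986) + K/H = 31560/(-30986) - 24901/(2*(-359/3)) = 31560*(-1/30986) - 24901/2*(-3/359) = -15780/15493 + 74703/718 = 1146043539/11123974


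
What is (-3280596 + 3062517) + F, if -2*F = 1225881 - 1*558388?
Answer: -1103651/2 ≈ -5.5183e+5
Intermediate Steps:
F = -667493/2 (F = -(1225881 - 1*558388)/2 = -(1225881 - 558388)/2 = -1/2*667493 = -667493/2 ≈ -3.3375e+5)
(-3280596 + 3062517) + F = (-3280596 + 3062517) - 667493/2 = -218079 - 667493/2 = -1103651/2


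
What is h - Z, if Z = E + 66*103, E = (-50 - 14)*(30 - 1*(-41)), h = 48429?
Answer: 46175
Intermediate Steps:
E = -4544 (E = -64*(30 + 41) = -64*71 = -4544)
Z = 2254 (Z = -4544 + 66*103 = -4544 + 6798 = 2254)
h - Z = 48429 - 1*2254 = 48429 - 2254 = 46175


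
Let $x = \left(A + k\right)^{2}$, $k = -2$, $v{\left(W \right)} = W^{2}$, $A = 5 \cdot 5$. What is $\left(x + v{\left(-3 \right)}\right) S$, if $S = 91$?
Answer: $48958$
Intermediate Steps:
$A = 25$
$x = 529$ ($x = \left(25 - 2\right)^{2} = 23^{2} = 529$)
$\left(x + v{\left(-3 \right)}\right) S = \left(529 + \left(-3\right)^{2}\right) 91 = \left(529 + 9\right) 91 = 538 \cdot 91 = 48958$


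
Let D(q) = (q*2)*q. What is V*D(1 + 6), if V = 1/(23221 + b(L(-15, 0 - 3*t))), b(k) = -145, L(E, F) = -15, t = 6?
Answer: 49/11538 ≈ 0.0042468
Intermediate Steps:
D(q) = 2*q² (D(q) = (2*q)*q = 2*q²)
V = 1/23076 (V = 1/(23221 - 145) = 1/23076 ≈ 4.3335e-5)
V*D(1 + 6) = (2*(1 + 6)²)/23076 = (2*7²)/23076 = (2*49)/23076 = (1/23076)*98 = 49/11538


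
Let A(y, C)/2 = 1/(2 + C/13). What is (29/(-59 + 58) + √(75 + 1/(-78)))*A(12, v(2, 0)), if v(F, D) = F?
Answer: -377/14 + √456222/84 ≈ -18.888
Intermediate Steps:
A(y, C) = 2/(2 + C/13)
(29/(-59 + 58) + √(75 + 1/(-78)))*A(12, v(2, 0)) = (29/(-59 + 58) + √(75 + 1/(-78)))*(26/(26 + 2)) = (29/(-1) + √(75 - 1/78))*(26/28) = (29*(-1) + √(5849/78))*(26*(1/28)) = (-29 + √456222/78)*(13/14) = -377/14 + √456222/84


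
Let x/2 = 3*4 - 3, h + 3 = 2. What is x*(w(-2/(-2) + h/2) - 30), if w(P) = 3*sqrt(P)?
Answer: -540 + 27*sqrt(2) ≈ -501.82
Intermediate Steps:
h = -1 (h = -3 + 2 = -1)
x = 18 (x = 2*(3*4 - 3) = 2*(12 - 3) = 2*9 = 18)
x*(w(-2/(-2) + h/2) - 30) = 18*(3*sqrt(-2/(-2) - 1/2) - 30) = 18*(3*sqrt(-2*(-1/2) - 1*1/2) - 30) = 18*(3*sqrt(1 - 1/2) - 30) = 18*(3*sqrt(1/2) - 30) = 18*(3*(sqrt(2)/2) - 30) = 18*(3*sqrt(2)/2 - 30) = 18*(-30 + 3*sqrt(2)/2) = -540 + 27*sqrt(2)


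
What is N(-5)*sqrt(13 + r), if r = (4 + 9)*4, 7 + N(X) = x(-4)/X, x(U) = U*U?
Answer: -51*sqrt(65)/5 ≈ -82.235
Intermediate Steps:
x(U) = U**2
N(X) = -7 + 16/X (N(X) = -7 + (-4)**2/X = -7 + 16/X)
r = 52 (r = 13*4 = 52)
N(-5)*sqrt(13 + r) = (-7 + 16/(-5))*sqrt(13 + 52) = (-7 + 16*(-1/5))*sqrt(65) = (-7 - 16/5)*sqrt(65) = -51*sqrt(65)/5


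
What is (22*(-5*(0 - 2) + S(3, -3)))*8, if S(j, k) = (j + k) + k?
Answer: 1232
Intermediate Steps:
S(j, k) = j + 2*k
(22*(-5*(0 - 2) + S(3, -3)))*8 = (22*(-5*(0 - 2) + (3 + 2*(-3))))*8 = (22*(-5*(-2) + (3 - 6)))*8 = (22*(10 - 3))*8 = (22*7)*8 = 154*8 = 1232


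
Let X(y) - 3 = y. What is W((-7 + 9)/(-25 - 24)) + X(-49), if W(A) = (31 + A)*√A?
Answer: -46 + 1517*I*√2/343 ≈ -46.0 + 6.2547*I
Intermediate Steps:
W(A) = √A*(31 + A)
X(y) = 3 + y
W((-7 + 9)/(-25 - 24)) + X(-49) = √((-7 + 9)/(-25 - 24))*(31 + (-7 + 9)/(-25 - 24)) + (3 - 49) = √(2/(-49))*(31 + 2/(-49)) - 46 = √(2*(-1/49))*(31 + 2*(-1/49)) - 46 = √(-2/49)*(31 - 2/49) - 46 = (I*√2/7)*(1517/49) - 46 = 1517*I*√2/343 - 46 = -46 + 1517*I*√2/343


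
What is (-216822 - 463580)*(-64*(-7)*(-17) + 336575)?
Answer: -223824361518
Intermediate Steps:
(-216822 - 463580)*(-64*(-7)*(-17) + 336575) = -680402*(448*(-17) + 336575) = -680402*(-7616 + 336575) = -680402*328959 = -223824361518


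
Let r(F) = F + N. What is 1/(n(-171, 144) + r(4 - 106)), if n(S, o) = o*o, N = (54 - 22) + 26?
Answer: 1/20692 ≈ 4.8328e-5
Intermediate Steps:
N = 58 (N = 32 + 26 = 58)
n(S, o) = o²
r(F) = 58 + F (r(F) = F + 58 = 58 + F)
1/(n(-171, 144) + r(4 - 106)) = 1/(144² + (58 + (4 - 106))) = 1/(20736 + (58 - 102)) = 1/(20736 - 44) = 1/20692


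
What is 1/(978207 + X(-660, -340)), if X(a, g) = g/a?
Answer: 33/32280848 ≈ 1.0223e-6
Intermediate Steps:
1/(978207 + X(-660, -340)) = 1/(978207 - 340/(-660)) = 1/(978207 - 340*(-1/660)) = 1/(978207 + 17/33) = 1/(32280848/33) = 33/32280848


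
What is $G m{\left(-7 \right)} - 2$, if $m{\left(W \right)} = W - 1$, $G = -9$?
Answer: $70$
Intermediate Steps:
$m{\left(W \right)} = -1 + W$ ($m{\left(W \right)} = W - 1 = -1 + W$)
$G m{\left(-7 \right)} - 2 = - 9 \left(-1 - 7\right) - 2 = \left(-9\right) \left(-8\right) - 2 = 72 - 2 = 70$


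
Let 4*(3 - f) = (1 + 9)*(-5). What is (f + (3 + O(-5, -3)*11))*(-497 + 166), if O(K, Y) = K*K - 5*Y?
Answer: -303527/2 ≈ -1.5176e+5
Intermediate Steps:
O(K, Y) = K² - 5*Y
f = 31/2 (f = 3 - (1 + 9)*(-5)/4 = 3 - 5*(-5)/2 = 3 - ¼*(-50) = 3 + 25/2 = 31/2 ≈ 15.500)
(f + (3 + O(-5, -3)*11))*(-497 + 166) = (31/2 + (3 + ((-5)² - 5*(-3))*11))*(-497 + 166) = (31/2 + (3 + (25 + 15)*11))*(-331) = (31/2 + (3 + 40*11))*(-331) = (31/2 + (3 + 440))*(-331) = (31/2 + 443)*(-331) = (917/2)*(-331) = -303527/2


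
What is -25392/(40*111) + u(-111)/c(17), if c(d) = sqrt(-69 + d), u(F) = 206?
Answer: -1058/185 - 103*I*sqrt(13)/13 ≈ -5.7189 - 28.567*I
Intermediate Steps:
-25392/(40*111) + u(-111)/c(17) = -25392/(40*111) + 206/(sqrt(-69 + 17)) = -25392/4440 + 206/(sqrt(-52)) = -25392*1/4440 + 206/((2*I*sqrt(13))) = -1058/185 + 206*(-I*sqrt(13)/26) = -1058/185 - 103*I*sqrt(13)/13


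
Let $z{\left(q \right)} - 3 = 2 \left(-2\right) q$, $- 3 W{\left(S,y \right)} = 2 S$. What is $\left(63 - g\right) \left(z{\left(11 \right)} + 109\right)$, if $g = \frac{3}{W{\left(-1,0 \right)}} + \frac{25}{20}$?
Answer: $3893$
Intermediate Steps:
$W{\left(S,y \right)} = - \frac{2 S}{3}$
$g = \frac{23}{4}$ ($g = \frac{3}{\left(- \frac{2}{3}\right) \left(-1\right)} + \frac{25}{20} = \frac{3}{\frac{2}{3}} + 25 \cdot \frac{1}{20} = 3 \cdot \frac{3}{2} + \frac{5}{4} = \frac{9}{2} + \frac{5}{4} = \frac{23}{4} \approx 5.75$)
$z{\left(q \right)} = 3 - 4 q$ ($z{\left(q \right)} = 3 + 2 \left(-2\right) q = 3 - 4 q$)
$\left(63 - g\right) \left(z{\left(11 \right)} + 109\right) = \left(63 - \frac{23}{4}\right) \left(\left(3 - 44\right) + 109\right) = \frac{229 \left(-41 + 109\right)}{4} = \frac{229}{4} \cdot 68 = 3893$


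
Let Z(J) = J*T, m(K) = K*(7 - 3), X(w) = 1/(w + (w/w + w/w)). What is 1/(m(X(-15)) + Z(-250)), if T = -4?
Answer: 13/12996 ≈ 0.0010003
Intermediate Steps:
X(w) = 1/(2 + w) (X(w) = 1/(w + (1 + 1)) = 1/(w + 2) = 1/(2 + w))
m(K) = 4*K (m(K) = K*4 = 4*K)
Z(J) = -4*J (Z(J) = J*(-4) = -4*J)
1/(m(X(-15)) + Z(-250)) = 1/(4/(2 - 15) - 4*(-250)) = 1/(4/(-13) + 1000) = 1/(4*(-1/13) + 1000) = 1/(-4/13 + 1000) = 1/(12996/13) = 13/12996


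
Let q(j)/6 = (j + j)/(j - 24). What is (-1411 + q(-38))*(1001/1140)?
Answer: -43556513/35340 ≈ -1232.5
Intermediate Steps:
q(j) = 12*j/(-24 + j) (q(j) = 6*((j + j)/(j - 24)) = 6*((2*j)/(-24 + j)) = 6*(2*j/(-24 + j)) = 12*j/(-24 + j))
(-1411 + q(-38))*(1001/1140) = (-1411 + 12*(-38)/(-24 - 38))*(1001/1140) = (-1411 + 12*(-38)/(-62))*(1001*(1/1140)) = (-1411 + 12*(-38)*(-1/62))*(1001/1140) = (-1411 + 228/31)*(1001/1140) = -43513/31*1001/1140 = -43556513/35340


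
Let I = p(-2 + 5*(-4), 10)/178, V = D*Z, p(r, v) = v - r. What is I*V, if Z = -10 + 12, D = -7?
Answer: -224/89 ≈ -2.5169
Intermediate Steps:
Z = 2
V = -14 (V = -7*2 = -14)
I = 16/89 (I = (10 - (-2 + 5*(-4)))/178 = (10 - (-2 - 20))*(1/178) = (10 - 1*(-22))*(1/178) = (10 + 22)*(1/178) = 32*(1/178) = 16/89 ≈ 0.17978)
I*V = (16/89)*(-14) = -224/89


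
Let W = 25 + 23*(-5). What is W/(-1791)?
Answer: 10/199 ≈ 0.050251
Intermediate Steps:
W = -90 (W = 25 - 115 = -90)
W/(-1791) = -90/(-1791) = -90*(-1/1791) = 10/199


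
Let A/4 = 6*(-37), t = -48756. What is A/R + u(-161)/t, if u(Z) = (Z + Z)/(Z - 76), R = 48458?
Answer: -2569149053/139985131194 ≈ -0.018353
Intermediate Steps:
u(Z) = 2*Z/(-76 + Z) (u(Z) = (2*Z)/(-76 + Z) = 2*Z/(-76 + Z))
A = -888 (A = 4*(6*(-37)) = 4*(-222) = -888)
A/R + u(-161)/t = -888/48458 + (2*(-161)/(-76 - 161))/(-48756) = -888*1/48458 + (2*(-161)/(-237))*(-1/48756) = -444/24229 + (2*(-161)*(-1/237))*(-1/48756) = -444/24229 + (322/237)*(-1/48756) = -444/24229 - 161/5777586 = -2569149053/139985131194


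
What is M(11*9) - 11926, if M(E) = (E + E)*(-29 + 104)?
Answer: 2924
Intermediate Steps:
M(E) = 150*E (M(E) = (2*E)*75 = 150*E)
M(11*9) - 11926 = 150*(11*9) - 11926 = 150*99 - 11926 = 14850 - 11926 = 2924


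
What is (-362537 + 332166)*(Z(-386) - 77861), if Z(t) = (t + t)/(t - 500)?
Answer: 1047557655727/443 ≈ 2.3647e+9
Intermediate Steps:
Z(t) = 2*t/(-500 + t) (Z(t) = (2*t)/(-500 + t) = 2*t/(-500 + t))
(-362537 + 332166)*(Z(-386) - 77861) = (-362537 + 332166)*(2*(-386)/(-500 - 386) - 77861) = -30371*(2*(-386)/(-886) - 77861) = -30371*(2*(-386)*(-1/886) - 77861) = -30371*(386/443 - 77861) = -30371*(-34492037/443) = 1047557655727/443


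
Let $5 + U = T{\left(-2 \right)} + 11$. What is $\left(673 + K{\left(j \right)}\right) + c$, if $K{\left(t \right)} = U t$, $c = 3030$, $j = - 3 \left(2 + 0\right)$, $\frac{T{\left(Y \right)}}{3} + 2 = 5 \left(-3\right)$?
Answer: $3973$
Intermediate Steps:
$T{\left(Y \right)} = -51$ ($T{\left(Y \right)} = -6 + 3 \cdot 5 \left(-3\right) = -6 + 3 \left(-15\right) = -6 - 45 = -51$)
$U = -45$ ($U = -5 + \left(-51 + 11\right) = -5 - 40 = -45$)
$j = -6$ ($j = \left(-3\right) 2 = -6$)
$K{\left(t \right)} = - 45 t$
$\left(673 + K{\left(j \right)}\right) + c = \left(673 - -270\right) + 3030 = \left(673 + 270\right) + 3030 = 943 + 3030 = 3973$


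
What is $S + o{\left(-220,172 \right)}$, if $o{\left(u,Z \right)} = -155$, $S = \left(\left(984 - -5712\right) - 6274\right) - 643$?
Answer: $-376$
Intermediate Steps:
$S = -221$ ($S = \left(\left(984 + 5712\right) - 6274\right) - 643 = \left(6696 - 6274\right) - 643 = 422 - 643 = -221$)
$S + o{\left(-220,172 \right)} = -221 - 155 = -376$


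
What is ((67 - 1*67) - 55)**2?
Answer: 3025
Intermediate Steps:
((67 - 1*67) - 55)**2 = ((67 - 67) - 55)**2 = (0 - 55)**2 = (-55)**2 = 3025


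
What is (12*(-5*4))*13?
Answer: -3120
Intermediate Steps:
(12*(-5*4))*13 = (12*(-20))*13 = -240*13 = -3120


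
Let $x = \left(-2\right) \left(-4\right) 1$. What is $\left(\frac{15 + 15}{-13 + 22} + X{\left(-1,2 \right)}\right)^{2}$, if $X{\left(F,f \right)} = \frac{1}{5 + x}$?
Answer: $\frac{17689}{1521} \approx 11.63$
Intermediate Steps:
$x = 8$ ($x = 8 \cdot 1 = 8$)
$X{\left(F,f \right)} = \frac{1}{13}$ ($X{\left(F,f \right)} = \frac{1}{5 + 8} = \frac{1}{13}$)
$\left(\frac{15 + 15}{-13 + 22} + X{\left(-1,2 \right)}\right)^{2} = \left(\frac{15 + 15}{-13 + 22} + \frac{1}{13}\right)^{2} = \left(\frac{30}{9} + \frac{1}{13}\right)^{2} = \left(30 \cdot \frac{1}{9} + \frac{1}{13}\right)^{2} = \left(\frac{10}{3} + \frac{1}{13}\right)^{2} = \left(\frac{133}{39}\right)^{2} = \frac{17689}{1521}$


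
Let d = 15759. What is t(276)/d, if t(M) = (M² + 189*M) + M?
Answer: 42872/5253 ≈ 8.1614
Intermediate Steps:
t(M) = M² + 190*M
t(276)/d = (276*(190 + 276))/15759 = (276*466)*(1/15759) = 128616*(1/15759) = 42872/5253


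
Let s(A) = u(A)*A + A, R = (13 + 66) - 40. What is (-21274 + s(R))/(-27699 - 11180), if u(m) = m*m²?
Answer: -2292206/38879 ≈ -58.957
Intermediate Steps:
R = 39 (R = 79 - 40 = 39)
u(m) = m³
s(A) = A + A⁴ (s(A) = A³*A + A = A⁴ + A = A + A⁴)
(-21274 + s(R))/(-27699 - 11180) = (-21274 + (39 + 39⁴))/(-27699 - 11180) = (-21274 + (39 + 2313441))/(-38879) = (-21274 + 2313480)*(-1/38879) = 2292206*(-1/38879) = -2292206/38879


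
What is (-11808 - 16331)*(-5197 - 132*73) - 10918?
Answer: 417374869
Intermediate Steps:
(-11808 - 16331)*(-5197 - 132*73) - 10918 = -28139*(-5197 - 9636) - 10918 = -28139*(-14833) - 10918 = 417385787 - 10918 = 417374869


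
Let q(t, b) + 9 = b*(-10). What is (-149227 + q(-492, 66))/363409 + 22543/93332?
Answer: -5797764385/33917688788 ≈ -0.17094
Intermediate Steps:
q(t, b) = -9 - 10*b (q(t, b) = -9 + b*(-10) = -9 - 10*b)
(-149227 + q(-492, 66))/363409 + 22543/93332 = (-149227 + (-9 - 10*66))/363409 + 22543/93332 = (-149227 + (-9 - 660))*(1/363409) + 22543*(1/93332) = (-149227 - 669)*(1/363409) + 22543/93332 = -149896*1/363409 + 22543/93332 = -149896/363409 + 22543/93332 = -5797764385/33917688788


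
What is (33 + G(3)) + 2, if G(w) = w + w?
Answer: 41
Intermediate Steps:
G(w) = 2*w
(33 + G(3)) + 2 = (33 + 2*3) + 2 = (33 + 6) + 2 = 39 + 2 = 41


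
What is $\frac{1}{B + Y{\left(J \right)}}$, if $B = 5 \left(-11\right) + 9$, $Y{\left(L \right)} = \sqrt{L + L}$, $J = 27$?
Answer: $- \frac{23}{1031} - \frac{3 \sqrt{6}}{2062} \approx -0.025872$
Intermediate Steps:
$Y{\left(L \right)} = \sqrt{2} \sqrt{L}$ ($Y{\left(L \right)} = \sqrt{2 L} = \sqrt{2} \sqrt{L}$)
$B = -46$ ($B = -55 + 9 = -46$)
$\frac{1}{B + Y{\left(J \right)}} = \frac{1}{-46 + \sqrt{2} \sqrt{27}} = \frac{1}{-46 + \sqrt{2} \cdot 3 \sqrt{3}} = \frac{1}{-46 + 3 \sqrt{6}}$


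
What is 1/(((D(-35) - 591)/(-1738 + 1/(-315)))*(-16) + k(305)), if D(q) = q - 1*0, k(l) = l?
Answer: 547471/163823615 ≈ 0.0033418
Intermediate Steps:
D(q) = q (D(q) = q + 0 = q)
1/(((D(-35) - 591)/(-1738 + 1/(-315)))*(-16) + k(305)) = 1/(((-35 - 591)/(-1738 + 1/(-315)))*(-16) + 305) = 1/(-626/(-1738 - 1/315)*(-16) + 305) = 1/(-626/(-547471/315)*(-16) + 305) = 1/(-626*(-315/547471)*(-16) + 305) = 1/((197190/547471)*(-16) + 305) = 1/(-3155040/547471 + 305) = 1/(163823615/547471) = 547471/163823615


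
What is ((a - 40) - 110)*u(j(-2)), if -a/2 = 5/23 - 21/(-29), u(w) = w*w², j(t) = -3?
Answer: 2735262/667 ≈ 4100.8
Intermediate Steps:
u(w) = w³
a = -1256/667 (a = -2*(5/23 - 21/(-29)) = -2*(5*(1/23) - 21*(-1/29)) = -2*(5/23 + 21/29) = -2*628/667 = -1256/667 ≈ -1.8831)
((a - 40) - 110)*u(j(-2)) = ((-1256/667 - 40) - 110)*(-3)³ = (-27936/667 - 110)*(-27) = -101306/667*(-27) = 2735262/667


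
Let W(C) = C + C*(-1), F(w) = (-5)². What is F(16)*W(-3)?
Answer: 0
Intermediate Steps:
F(w) = 25
W(C) = 0 (W(C) = C - C = 0)
F(16)*W(-3) = 25*0 = 0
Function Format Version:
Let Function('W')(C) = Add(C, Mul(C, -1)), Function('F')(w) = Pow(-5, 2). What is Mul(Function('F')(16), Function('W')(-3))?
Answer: 0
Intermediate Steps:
Function('F')(w) = 25
Function('W')(C) = 0 (Function('W')(C) = Add(C, Mul(-1, C)) = 0)
Mul(Function('F')(16), Function('W')(-3)) = Mul(25, 0) = 0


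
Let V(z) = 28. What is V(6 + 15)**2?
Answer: 784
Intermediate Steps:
V(6 + 15)**2 = 28**2 = 784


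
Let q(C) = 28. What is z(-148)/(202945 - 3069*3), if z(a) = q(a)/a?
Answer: -7/7168306 ≈ -9.7652e-7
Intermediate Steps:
z(a) = 28/a
z(-148)/(202945 - 3069*3) = (28/(-148))/(202945 - 3069*3) = (28*(-1/148))/(202945 - 9207) = -7/37/193738 = -7/37*1/193738 = -7/7168306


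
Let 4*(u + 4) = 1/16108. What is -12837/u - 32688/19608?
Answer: 225133591318/70187653 ≈ 3207.6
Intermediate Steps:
u = -257727/64432 (u = -4 + (1/4)/16108 = -4 + (1/4)*(1/16108) = -4 + 1/64432 = -257727/64432 ≈ -4.0000)
-12837/u - 32688/19608 = -12837/(-257727/64432) - 32688/19608 = -12837*(-64432/257727) - 32688*1/19608 = 275704528/85909 - 1362/817 = 225133591318/70187653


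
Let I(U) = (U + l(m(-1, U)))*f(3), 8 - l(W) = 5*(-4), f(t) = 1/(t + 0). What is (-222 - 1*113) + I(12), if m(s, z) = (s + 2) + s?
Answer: -965/3 ≈ -321.67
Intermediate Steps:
m(s, z) = 2 + 2*s (m(s, z) = (2 + s) + s = 2 + 2*s)
f(t) = 1/t
l(W) = 28 (l(W) = 8 - 5*(-4) = 8 - 1*(-20) = 8 + 20 = 28)
I(U) = 28/3 + U/3 (I(U) = (U + 28)/3 = (28 + U)*(1/3) = 28/3 + U/3)
(-222 - 1*113) + I(12) = (-222 - 1*113) + (28/3 + (1/3)*12) = (-222 - 113) + (28/3 + 4) = -335 + 40/3 = -965/3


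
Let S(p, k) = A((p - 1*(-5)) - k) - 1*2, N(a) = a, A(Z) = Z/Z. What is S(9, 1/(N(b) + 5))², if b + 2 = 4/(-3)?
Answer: 1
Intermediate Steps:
b = -10/3 (b = -2 + 4/(-3) = -2 + 4*(-⅓) = -2 - 4/3 = -10/3 ≈ -3.3333)
A(Z) = 1
S(p, k) = -1 (S(p, k) = 1 - 1*2 = 1 - 2 = -1)
S(9, 1/(N(b) + 5))² = (-1)² = 1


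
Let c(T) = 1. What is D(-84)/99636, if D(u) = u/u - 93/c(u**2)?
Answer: -1/1083 ≈ -0.00092336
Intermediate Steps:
D(u) = -92 (D(u) = u/u - 93/1 = 1 - 93*1 = 1 - 93 = -92)
D(-84)/99636 = -92/99636 = -92*1/99636 = -1/1083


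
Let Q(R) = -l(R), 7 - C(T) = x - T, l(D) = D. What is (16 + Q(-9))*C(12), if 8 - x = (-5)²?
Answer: 900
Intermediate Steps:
x = -17 (x = 8 - 1*(-5)² = 8 - 1*25 = 8 - 25 = -17)
C(T) = 24 + T (C(T) = 7 - (-17 - T) = 7 + (17 + T) = 24 + T)
Q(R) = -R
(16 + Q(-9))*C(12) = (16 - 1*(-9))*(24 + 12) = (16 + 9)*36 = 25*36 = 900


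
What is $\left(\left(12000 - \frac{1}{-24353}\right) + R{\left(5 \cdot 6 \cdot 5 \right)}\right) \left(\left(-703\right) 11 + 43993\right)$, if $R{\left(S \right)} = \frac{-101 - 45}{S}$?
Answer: $\frac{3243556501288}{7455} \approx 4.3508 \cdot 10^{8}$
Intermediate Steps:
$R{\left(S \right)} = - \frac{146}{S}$ ($R{\left(S \right)} = \frac{-101 - 45}{S} = - \frac{146}{S}$)
$\left(\left(12000 - \frac{1}{-24353}\right) + R{\left(5 \cdot 6 \cdot 5 \right)}\right) \left(\left(-703\right) 11 + 43993\right) = \left(\left(12000 - \frac{1}{-24353}\right) - \frac{146}{5 \cdot 6 \cdot 5}\right) \left(\left(-703\right) 11 + 43993\right) = \left(\left(12000 - - \frac{1}{24353}\right) - \frac{146}{30 \cdot 5}\right) \left(-7733 + 43993\right) = \left(\left(12000 + \frac{1}{24353}\right) - \frac{146}{150}\right) 36260 = \left(\frac{292236001}{24353} - \frac{73}{75}\right) 36260 = \frac{21915922306}{1826475} \cdot 36260 = \frac{3243556501288}{7455}$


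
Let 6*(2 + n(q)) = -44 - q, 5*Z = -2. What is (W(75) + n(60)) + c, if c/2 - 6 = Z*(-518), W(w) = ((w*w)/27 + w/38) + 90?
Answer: 134401/190 ≈ 707.37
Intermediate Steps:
Z = -2/5 (Z = (1/5)*(-2) = -2/5 ≈ -0.40000)
n(q) = -28/3 - q/6 (n(q) = -2 + (-44 - q)/6 = -2 + (-22/3 - q/6) = -28/3 - q/6)
W(w) = 90 + w**2/27 + w/38 (W(w) = (w**2*(1/27) + w*(1/38)) + 90 = (w**2/27 + w/38) + 90 = 90 + w**2/27 + w/38)
c = 2132/5 (c = 12 + 2*(-2/5*(-518)) = 12 + 2*(1036/5) = 12 + 2072/5 = 2132/5 ≈ 426.40)
(W(75) + n(60)) + c = ((90 + (1/27)*75**2 + (1/38)*75) + (-28/3 - 1/6*60)) + 2132/5 = ((90 + (1/27)*5625 + 75/38) + (-28/3 - 10)) + 2132/5 = ((90 + 625/3 + 75/38) - 58/3) + 2132/5 = (34235/114 - 58/3) + 2132/5 = 10677/38 + 2132/5 = 134401/190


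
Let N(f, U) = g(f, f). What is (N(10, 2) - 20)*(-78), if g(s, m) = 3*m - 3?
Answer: -546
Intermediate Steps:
g(s, m) = -3 + 3*m
N(f, U) = -3 + 3*f
(N(10, 2) - 20)*(-78) = ((-3 + 3*10) - 20)*(-78) = ((-3 + 30) - 20)*(-78) = (27 - 20)*(-78) = 7*(-78) = -546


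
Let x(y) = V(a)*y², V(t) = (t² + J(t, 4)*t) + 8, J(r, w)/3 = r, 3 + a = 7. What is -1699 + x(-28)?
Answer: 54749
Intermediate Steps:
a = 4 (a = -3 + 7 = 4)
J(r, w) = 3*r
V(t) = 8 + 4*t² (V(t) = (t² + (3*t)*t) + 8 = (t² + 3*t²) + 8 = 4*t² + 8 = 8 + 4*t²)
x(y) = 72*y² (x(y) = (8 + 4*4²)*y² = (8 + 4*16)*y² = (8 + 64)*y² = 72*y²)
-1699 + x(-28) = -1699 + 72*(-28)² = -1699 + 72*784 = -1699 + 56448 = 54749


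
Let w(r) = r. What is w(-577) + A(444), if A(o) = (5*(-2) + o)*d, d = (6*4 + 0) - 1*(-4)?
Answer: 11575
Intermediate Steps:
d = 28 (d = (24 + 0) + 4 = 24 + 4 = 28)
A(o) = -280 + 28*o (A(o) = (5*(-2) + o)*28 = (-10 + o)*28 = -280 + 28*o)
w(-577) + A(444) = -577 + (-280 + 28*444) = -577 + (-280 + 12432) = -577 + 12152 = 11575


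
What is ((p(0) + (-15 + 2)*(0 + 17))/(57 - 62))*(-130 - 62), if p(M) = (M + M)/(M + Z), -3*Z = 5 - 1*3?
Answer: -42432/5 ≈ -8486.4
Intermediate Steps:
Z = -⅔ (Z = -(5 - 1*3)/3 = -(5 - 3)/3 = -⅓*2 = -⅔ ≈ -0.66667)
p(M) = 2*M/(-⅔ + M) (p(M) = (M + M)/(M - ⅔) = (2*M)/(-⅔ + M) = 2*M/(-⅔ + M))
((p(0) + (-15 + 2)*(0 + 17))/(57 - 62))*(-130 - 62) = ((6*0/(-2 + 3*0) + (-15 + 2)*(0 + 17))/(57 - 62))*(-130 - 62) = ((6*0/(-2 + 0) - 13*17)/(-5))*(-192) = ((6*0/(-2) - 221)*(-⅕))*(-192) = ((6*0*(-½) - 221)*(-⅕))*(-192) = ((0 - 221)*(-⅕))*(-192) = -221*(-⅕)*(-192) = (221/5)*(-192) = -42432/5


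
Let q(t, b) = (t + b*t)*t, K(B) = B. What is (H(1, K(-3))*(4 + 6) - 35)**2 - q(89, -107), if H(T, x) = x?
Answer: 843851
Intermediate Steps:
q(t, b) = t*(t + b*t)
(H(1, K(-3))*(4 + 6) - 35)**2 - q(89, -107) = (-3*(4 + 6) - 35)**2 - 89**2*(1 - 107) = (-3*10 - 35)**2 - 7921*(-106) = (-30 - 35)**2 - 1*(-839626) = (-65)**2 + 839626 = 4225 + 839626 = 843851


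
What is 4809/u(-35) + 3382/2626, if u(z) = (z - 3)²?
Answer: 8756021/1895972 ≈ 4.6182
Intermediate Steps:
u(z) = (-3 + z)²
4809/u(-35) + 3382/2626 = 4809/((-3 - 35)²) + 3382/2626 = 4809/((-38)²) + 3382*(1/2626) = 4809/1444 + 1691/1313 = 8756021/1895972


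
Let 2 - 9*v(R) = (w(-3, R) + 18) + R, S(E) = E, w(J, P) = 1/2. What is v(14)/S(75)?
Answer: -61/1350 ≈ -0.045185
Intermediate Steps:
w(J, P) = ½
v(R) = -11/6 - R/9 (v(R) = 2/9 - ((½ + 18) + R)/9 = 2/9 - (37/2 + R)/9 = 2/9 + (-37/18 - R/9) = -11/6 - R/9)
v(14)/S(75) = (-11/6 - ⅑*14)/75 = (-11/6 - 14/9)*(1/75) = -61/18*1/75 = -61/1350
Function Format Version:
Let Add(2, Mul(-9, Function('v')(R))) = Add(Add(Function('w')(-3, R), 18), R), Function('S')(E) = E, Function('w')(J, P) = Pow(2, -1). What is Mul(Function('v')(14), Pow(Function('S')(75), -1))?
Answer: Rational(-61, 1350) ≈ -0.045185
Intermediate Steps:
Function('w')(J, P) = Rational(1, 2)
Function('v')(R) = Add(Rational(-11, 6), Mul(Rational(-1, 9), R)) (Function('v')(R) = Add(Rational(2, 9), Mul(Rational(-1, 9), Add(Add(Rational(1, 2), 18), R))) = Add(Rational(2, 9), Mul(Rational(-1, 9), Add(Rational(37, 2), R))) = Add(Rational(2, 9), Add(Rational(-37, 18), Mul(Rational(-1, 9), R))) = Add(Rational(-11, 6), Mul(Rational(-1, 9), R)))
Mul(Function('v')(14), Pow(Function('S')(75), -1)) = Mul(Add(Rational(-11, 6), Mul(Rational(-1, 9), 14)), Pow(75, -1)) = Mul(Add(Rational(-11, 6), Rational(-14, 9)), Rational(1, 75)) = Mul(Rational(-61, 18), Rational(1, 75)) = Rational(-61, 1350)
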